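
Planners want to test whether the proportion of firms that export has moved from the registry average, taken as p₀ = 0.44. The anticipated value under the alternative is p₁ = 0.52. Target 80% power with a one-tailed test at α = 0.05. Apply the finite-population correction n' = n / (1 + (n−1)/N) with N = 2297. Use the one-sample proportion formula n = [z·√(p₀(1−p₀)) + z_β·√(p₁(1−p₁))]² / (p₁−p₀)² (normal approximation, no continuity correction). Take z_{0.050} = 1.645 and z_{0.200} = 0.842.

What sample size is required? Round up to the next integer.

n = 217

n = [z_α·√(p₀q₀) + z_β·√(p₁q₁)]² / (p₁ − p₀)²
  = [1.645·√(0.44·0.56) + 0.842·√(0.52·0.48)]² / (0.08)²
  = [1.645·0.4964 + 0.842·0.4996]² / 0.0064
  = [1.2372]² / 0.0064
  = 239.17
Finite-population correction (N = 2297): 239.17 / (1 + (239.17 − 1)/2297) = 216.70.
Round up → n = 217.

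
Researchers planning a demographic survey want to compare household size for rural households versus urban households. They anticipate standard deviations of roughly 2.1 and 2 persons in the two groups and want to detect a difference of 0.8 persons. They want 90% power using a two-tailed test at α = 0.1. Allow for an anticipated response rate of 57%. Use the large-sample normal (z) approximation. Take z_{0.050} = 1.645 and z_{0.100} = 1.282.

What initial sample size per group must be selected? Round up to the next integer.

n = (z_{α/2} + z_β)² · (σ₁² + σ₂²) / δ²
  = (1.645 + 1.282)² · (2.1² + 2² = 8.41) / 0.8²
  = 8.5673 · 8.41 / 0.64
  = 112.58
Adjust for 57% response: 112.58 / 0.57 = 197.51.
Round up → n = 198 per group.

n = 198 per group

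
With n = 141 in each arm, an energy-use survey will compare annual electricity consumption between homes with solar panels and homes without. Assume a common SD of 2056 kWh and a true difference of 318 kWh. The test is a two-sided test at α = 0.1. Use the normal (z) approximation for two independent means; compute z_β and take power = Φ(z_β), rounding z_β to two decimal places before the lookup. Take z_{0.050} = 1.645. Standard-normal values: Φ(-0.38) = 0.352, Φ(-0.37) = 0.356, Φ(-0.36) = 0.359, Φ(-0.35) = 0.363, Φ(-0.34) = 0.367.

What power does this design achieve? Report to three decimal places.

Power ≈ 0.363

z_β = δ·√(n/(σ₁²+σ₂²)) − z_{α/2}
    = 318 · √(141/8454272) − 1.645
    = 318 · 0.00408 − 1.645
    = 1.2987 − 1.645 = -0.3463 → -0.35
Power = Φ(-0.35) = 0.363.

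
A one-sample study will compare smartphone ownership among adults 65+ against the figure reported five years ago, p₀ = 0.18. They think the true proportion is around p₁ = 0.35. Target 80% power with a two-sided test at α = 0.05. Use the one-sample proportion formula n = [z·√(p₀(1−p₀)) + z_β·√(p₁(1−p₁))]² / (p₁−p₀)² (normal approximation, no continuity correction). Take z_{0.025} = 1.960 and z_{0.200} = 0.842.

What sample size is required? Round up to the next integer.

n = [z_{α/2}·√(p₀q₀) + z_β·√(p₁q₁)]² / (p₁ − p₀)²
  = [1.960·√(0.18·0.82) + 0.842·√(0.35·0.65)]² / (0.17)²
  = [1.960·0.3842 + 0.842·0.4770]² / 0.0289
  = [1.1546]² / 0.0289
  = 46.13
Round up → n = 47.

n = 47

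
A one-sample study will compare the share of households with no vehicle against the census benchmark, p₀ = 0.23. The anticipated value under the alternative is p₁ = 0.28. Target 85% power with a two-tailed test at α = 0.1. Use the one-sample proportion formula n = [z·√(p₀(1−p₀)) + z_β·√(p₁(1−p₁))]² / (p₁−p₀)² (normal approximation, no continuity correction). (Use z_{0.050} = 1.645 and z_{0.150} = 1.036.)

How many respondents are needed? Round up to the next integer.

n = 536

n = [z_{α/2}·√(p₀q₀) + z_β·√(p₁q₁)]² / (p₁ − p₀)²
  = [1.645·√(0.23·0.77) + 1.036·√(0.28·0.72)]² / (0.05)²
  = [1.645·0.4208 + 1.036·0.4490]² / 0.0025
  = [1.1574]² / 0.0025
  = 535.86
Round up → n = 536.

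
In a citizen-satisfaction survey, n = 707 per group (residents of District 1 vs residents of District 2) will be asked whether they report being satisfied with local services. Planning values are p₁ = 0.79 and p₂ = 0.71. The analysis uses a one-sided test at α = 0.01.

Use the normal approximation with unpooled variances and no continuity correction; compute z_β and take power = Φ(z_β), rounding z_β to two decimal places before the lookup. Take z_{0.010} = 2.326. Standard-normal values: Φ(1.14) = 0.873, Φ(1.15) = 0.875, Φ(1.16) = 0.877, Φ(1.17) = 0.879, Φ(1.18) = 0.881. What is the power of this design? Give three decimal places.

z_β = |p₁−p₂|·√(n/[p₁q₁+p₂q₂]) − z_α
    = 0.08 · √(707/0.3718) − 2.326
    = 0.08 · 43.6069 − 2.326
    = 3.4886 − 2.326 = 1.1626 → 1.16
Power = Φ(1.16) = 0.877.

Power ≈ 0.877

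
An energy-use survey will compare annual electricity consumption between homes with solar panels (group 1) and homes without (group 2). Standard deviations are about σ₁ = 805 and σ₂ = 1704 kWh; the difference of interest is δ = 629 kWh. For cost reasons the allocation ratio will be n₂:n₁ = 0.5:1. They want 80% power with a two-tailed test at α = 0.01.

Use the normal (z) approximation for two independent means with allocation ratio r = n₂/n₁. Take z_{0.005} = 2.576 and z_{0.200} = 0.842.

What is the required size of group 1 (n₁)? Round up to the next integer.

n₁ = (z_{α/2} + z_β)² · (σ₁² + σ₂²/r) / δ²
   = (2.576 + 0.842)² · (805² + 1704²/0.5) / 629²
   = 11.6827 · (648025 + 5807232) / 395641
   = 11.6827 · 6455257 / 395641
   = 190.61
Round up → n₁ = 191; n₂ = r·n₁ = 0.5 × 191 = 96.

n₁ = 191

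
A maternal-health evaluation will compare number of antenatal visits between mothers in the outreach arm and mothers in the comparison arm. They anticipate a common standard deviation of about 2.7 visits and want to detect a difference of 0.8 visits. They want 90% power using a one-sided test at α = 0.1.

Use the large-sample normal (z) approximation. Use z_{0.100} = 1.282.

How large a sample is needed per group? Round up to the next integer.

n = 150 per group

n = (z_α + z_β)² · (σ₁² + σ₂²) / δ²
  = (1.282 + 1.282)² · (2·2.7² = 14.58) / 0.8²
  = 6.5741 · 14.58 / 0.64
  = 149.77
Round up → n = 150 per group.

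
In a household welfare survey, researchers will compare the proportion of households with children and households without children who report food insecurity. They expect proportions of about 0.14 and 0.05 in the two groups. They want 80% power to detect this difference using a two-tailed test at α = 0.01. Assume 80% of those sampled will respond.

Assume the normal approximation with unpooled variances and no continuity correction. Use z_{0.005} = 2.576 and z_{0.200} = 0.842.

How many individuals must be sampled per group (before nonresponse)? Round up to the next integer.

n = 303 per group

n = (z_{α/2} + z_β)² · [p₁(1−p₁) + p₂(1−p₂)] / (p₁ − p₂)²
  = (2.576 + 0.842)² · (0.14·0.86 + 0.05·0.95) / (0.09)²
  = (3.418)² · (0.1204 + 0.0475) / 0.0081
  = 11.6827 · 0.1679 / 0.0081
  = 242.16
Adjust for 80% response: 242.16 / 0.80 = 302.71.
Round up → n = 303 per group.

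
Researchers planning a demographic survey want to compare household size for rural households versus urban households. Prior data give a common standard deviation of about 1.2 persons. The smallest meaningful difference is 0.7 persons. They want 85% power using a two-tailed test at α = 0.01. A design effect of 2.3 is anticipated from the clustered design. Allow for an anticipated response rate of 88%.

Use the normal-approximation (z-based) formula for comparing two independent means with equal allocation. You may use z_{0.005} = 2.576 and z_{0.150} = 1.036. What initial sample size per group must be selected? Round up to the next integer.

n = 201 per group

n = (z_{α/2} + z_β)² · (σ₁² + σ₂²) / δ²
  = (2.576 + 1.036)² · (2·1.2² = 2.88) / 0.7²
  = 13.0465 · 2.88 / 0.49
  = 76.68
Design effect: 2.3 × 76.68 = 176.37.
Adjust for 88% response: 176.37 / 0.88 = 200.42.
Round up → n = 201 per group.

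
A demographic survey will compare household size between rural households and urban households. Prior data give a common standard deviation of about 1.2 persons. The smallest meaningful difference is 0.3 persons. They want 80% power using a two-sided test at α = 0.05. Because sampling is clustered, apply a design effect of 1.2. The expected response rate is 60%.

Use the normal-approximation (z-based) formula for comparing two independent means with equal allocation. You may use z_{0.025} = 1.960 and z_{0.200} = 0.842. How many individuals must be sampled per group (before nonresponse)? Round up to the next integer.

n = 503 per group

n = (z_{α/2} + z_β)² · (σ₁² + σ₂²) / δ²
  = (1.960 + 0.842)² · (2·1.2² = 2.88) / 0.3²
  = 7.8512 · 2.88 / 0.09
  = 251.24
Design effect: 1.2 × 251.24 = 301.49.
Adjust for 60% response: 301.49 / 0.60 = 502.48.
Round up → n = 503 per group.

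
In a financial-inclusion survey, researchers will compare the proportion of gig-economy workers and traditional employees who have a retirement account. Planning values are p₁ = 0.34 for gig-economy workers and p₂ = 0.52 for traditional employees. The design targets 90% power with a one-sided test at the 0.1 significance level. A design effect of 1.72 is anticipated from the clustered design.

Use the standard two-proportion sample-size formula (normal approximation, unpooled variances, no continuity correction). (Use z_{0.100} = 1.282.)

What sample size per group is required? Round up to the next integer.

n = 166 per group

n = (z_α + z_β)² · [p₁(1−p₁) + p₂(1−p₂)] / (p₁ − p₂)²
  = (1.282 + 1.282)² · (0.34·0.66 + 0.52·0.48) / (-0.18)²
  = (2.564)² · (0.2244 + 0.2496) / 0.0324
  = 6.5741 · 0.4740 / 0.0324
  = 96.18
Design effect: 1.72 × 96.18 = 165.42.
Round up → n = 166 per group.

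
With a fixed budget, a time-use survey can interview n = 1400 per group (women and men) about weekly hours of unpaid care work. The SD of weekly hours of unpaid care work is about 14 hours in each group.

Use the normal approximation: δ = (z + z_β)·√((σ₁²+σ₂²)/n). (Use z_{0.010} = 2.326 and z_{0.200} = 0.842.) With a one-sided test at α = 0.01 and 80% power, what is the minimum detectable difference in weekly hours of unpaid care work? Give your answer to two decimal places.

Minimum detectable difference ≈ 1.68 hours

δ = (z_α + z_β) · √((σ₁²+σ₂²)/n)
  = (2.326 + 0.842) · √(392/1400)
  = 3.168 · √0.28
  = 3.168 · 0.5292
  = 1.6763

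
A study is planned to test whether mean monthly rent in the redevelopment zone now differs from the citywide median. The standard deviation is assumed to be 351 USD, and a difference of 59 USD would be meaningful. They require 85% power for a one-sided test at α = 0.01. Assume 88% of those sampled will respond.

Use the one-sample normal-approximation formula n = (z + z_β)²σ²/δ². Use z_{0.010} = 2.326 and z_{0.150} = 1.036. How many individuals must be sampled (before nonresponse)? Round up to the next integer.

n = (z_α + z_β)² · σ² / δ²
  = (2.326 + 1.036)² · 351² / 59²
  = 11.3030 · 123201 / 3481
  = 400.04
Adjust for 88% response: 400.04 / 0.88 = 454.59.
Round up → n = 455.

n = 455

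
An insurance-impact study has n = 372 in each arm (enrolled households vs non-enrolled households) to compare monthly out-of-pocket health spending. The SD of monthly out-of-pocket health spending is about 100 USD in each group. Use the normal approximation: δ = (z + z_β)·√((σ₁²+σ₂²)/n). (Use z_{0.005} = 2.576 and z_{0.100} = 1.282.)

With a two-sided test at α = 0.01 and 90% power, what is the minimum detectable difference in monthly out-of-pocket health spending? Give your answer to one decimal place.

δ = (z_{α/2} + z_β) · √((σ₁²+σ₂²)/n)
  = (2.576 + 1.282) · √(20000/372)
  = 3.858 · √53.7634
  = 3.858 · 7.3324
  = 28.2882

Minimum detectable difference ≈ 28.3 USD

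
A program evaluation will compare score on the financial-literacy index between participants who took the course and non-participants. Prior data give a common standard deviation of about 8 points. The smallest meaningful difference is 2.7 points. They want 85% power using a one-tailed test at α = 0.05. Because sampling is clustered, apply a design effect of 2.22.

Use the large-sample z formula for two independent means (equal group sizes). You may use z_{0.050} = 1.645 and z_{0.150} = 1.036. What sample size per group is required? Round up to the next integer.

n = 281 per group

n = (z_α + z_β)² · (σ₁² + σ₂²) / δ²
  = (1.645 + 1.036)² · (2·8² = 128) / 2.7²
  = 7.1878 · 128 / 7.29
  = 126.20
Design effect: 2.22 × 126.20 = 280.17.
Round up → n = 281 per group.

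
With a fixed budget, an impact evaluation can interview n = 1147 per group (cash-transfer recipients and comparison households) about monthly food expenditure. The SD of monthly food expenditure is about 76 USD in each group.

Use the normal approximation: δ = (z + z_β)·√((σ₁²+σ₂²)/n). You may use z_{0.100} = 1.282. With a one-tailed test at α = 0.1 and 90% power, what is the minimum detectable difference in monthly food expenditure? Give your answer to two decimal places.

δ = (z_α + z_β) · √((σ₁²+σ₂²)/n)
  = (1.282 + 1.282) · √(11552/1147)
  = 2.564 · √10.0715
  = 2.564 · 3.1736
  = 8.1370

Minimum detectable difference ≈ 8.14 USD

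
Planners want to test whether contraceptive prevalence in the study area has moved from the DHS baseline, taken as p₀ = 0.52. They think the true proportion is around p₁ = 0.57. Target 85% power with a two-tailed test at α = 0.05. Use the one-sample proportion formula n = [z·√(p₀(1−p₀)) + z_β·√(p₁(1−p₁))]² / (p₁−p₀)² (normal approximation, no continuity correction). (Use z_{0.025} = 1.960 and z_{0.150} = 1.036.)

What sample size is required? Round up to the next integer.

n = 891

n = [z_{α/2}·√(p₀q₀) + z_β·√(p₁q₁)]² / (p₁ − p₀)²
  = [1.960·√(0.52·0.48) + 1.036·√(0.57·0.43)]² / (0.05)²
  = [1.960·0.4996 + 1.036·0.4951]² / 0.0025
  = [1.4921]² / 0.0025
  = 890.56
Round up → n = 891.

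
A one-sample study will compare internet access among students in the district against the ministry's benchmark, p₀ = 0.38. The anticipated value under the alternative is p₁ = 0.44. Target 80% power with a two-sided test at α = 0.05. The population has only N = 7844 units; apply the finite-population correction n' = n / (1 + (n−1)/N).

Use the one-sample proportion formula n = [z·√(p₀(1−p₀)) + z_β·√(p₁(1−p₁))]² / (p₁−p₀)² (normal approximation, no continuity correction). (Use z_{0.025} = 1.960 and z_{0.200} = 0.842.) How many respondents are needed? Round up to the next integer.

n = 489

n = [z_{α/2}·√(p₀q₀) + z_β·√(p₁q₁)]² / (p₁ − p₀)²
  = [1.960·√(0.38·0.62) + 0.842·√(0.44·0.56)]² / (0.06)²
  = [1.960·0.4854 + 0.842·0.4964]² / 0.0036
  = [1.3693]² / 0.0036
  = 520.84
Finite-population correction (N = 7844): 520.84 / (1 + (520.84 − 1)/7844) = 488.47.
Round up → n = 489.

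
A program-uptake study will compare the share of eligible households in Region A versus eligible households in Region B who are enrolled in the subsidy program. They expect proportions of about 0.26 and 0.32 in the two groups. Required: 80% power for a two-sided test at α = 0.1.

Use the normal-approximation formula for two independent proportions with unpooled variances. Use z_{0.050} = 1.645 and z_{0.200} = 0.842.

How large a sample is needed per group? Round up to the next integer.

n = 705 per group

n = (z_{α/2} + z_β)² · [p₁(1−p₁) + p₂(1−p₂)] / (p₁ − p₂)²
  = (1.645 + 0.842)² · (0.26·0.74 + 0.32·0.68) / (-0.06)²
  = (2.487)² · (0.1924 + 0.2176) / 0.0036
  = 6.1852 · 0.4100 / 0.0036
  = 704.42
Round up → n = 705 per group.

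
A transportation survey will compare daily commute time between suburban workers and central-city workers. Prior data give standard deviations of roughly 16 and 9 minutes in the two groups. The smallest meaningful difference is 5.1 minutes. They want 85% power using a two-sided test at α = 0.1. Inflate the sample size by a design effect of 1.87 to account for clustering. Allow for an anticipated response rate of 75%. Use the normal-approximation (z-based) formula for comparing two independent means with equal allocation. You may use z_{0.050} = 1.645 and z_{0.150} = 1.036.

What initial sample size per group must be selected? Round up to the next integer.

n = 233 per group

n = (z_{α/2} + z_β)² · (σ₁² + σ₂²) / δ²
  = (1.645 + 1.036)² · (16² + 9² = 337) / 5.1²
  = 7.1878 · 337 / 26.01
  = 93.13
Design effect: 1.87 × 93.13 = 174.15.
Adjust for 75% response: 174.15 / 0.75 = 232.20.
Round up → n = 233 per group.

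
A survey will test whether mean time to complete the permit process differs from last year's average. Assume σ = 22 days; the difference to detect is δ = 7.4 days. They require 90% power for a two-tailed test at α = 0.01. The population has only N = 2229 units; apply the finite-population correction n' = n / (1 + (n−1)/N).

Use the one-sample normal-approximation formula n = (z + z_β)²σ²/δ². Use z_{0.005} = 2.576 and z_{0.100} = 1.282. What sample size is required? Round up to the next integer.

n = (z_{α/2} + z_β)² · σ² / δ²
  = (2.576 + 1.282)² · 22² / 7.4²
  = 14.8842 · 484 / 54.76
  = 131.55
Finite-population correction (N = 2229): 131.55 / (1 + (131.55 − 1)/2229) = 124.28.
Round up → n = 125.

n = 125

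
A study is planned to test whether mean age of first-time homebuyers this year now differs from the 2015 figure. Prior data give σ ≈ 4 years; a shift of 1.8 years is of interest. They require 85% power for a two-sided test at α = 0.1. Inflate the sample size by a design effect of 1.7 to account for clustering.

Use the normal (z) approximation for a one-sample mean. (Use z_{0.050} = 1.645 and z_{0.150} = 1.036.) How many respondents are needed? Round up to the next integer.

n = 61

n = (z_{α/2} + z_β)² · σ² / δ²
  = (1.645 + 1.036)² · 4² / 1.8²
  = 7.1878 · 16 / 3.24
  = 35.50
Design effect: 1.7 × 35.50 = 60.34.
Round up → n = 61.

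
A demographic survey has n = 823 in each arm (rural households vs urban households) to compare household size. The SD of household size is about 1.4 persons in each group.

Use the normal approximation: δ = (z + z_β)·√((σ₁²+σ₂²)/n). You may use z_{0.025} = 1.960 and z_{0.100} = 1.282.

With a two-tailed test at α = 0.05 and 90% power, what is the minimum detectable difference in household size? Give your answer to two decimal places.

Minimum detectable difference ≈ 0.22 persons

δ = (z_{α/2} + z_β) · √((σ₁²+σ₂²)/n)
  = (1.960 + 1.282) · √(3.92/823)
  = 3.242 · √0.00476
  = 3.242 · 0.0690
  = 0.2237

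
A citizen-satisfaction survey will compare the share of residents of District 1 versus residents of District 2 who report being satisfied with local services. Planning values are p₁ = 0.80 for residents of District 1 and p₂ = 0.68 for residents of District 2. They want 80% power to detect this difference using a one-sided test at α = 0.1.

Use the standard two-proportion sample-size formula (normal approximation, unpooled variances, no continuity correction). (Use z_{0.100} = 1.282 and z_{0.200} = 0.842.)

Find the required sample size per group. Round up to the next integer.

n = (z_α + z_β)² · [p₁(1−p₁) + p₂(1−p₂)] / (p₁ − p₂)²
  = (1.282 + 0.842)² · (0.80·0.20 + 0.68·0.32) / (0.12)²
  = (2.124)² · (0.1600 + 0.2176) / 0.0144
  = 4.5114 · 0.3776 / 0.0144
  = 118.30
Round up → n = 119 per group.

n = 119 per group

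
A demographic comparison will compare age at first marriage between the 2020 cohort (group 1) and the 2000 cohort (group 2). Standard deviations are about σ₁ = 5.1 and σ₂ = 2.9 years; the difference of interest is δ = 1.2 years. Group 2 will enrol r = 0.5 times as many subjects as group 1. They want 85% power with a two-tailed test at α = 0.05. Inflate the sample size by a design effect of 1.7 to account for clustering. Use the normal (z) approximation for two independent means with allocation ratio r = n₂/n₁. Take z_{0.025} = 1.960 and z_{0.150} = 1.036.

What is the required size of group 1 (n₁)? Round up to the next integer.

n₁ = 454

n₁ = (z_{α/2} + z_β)² · (σ₁² + σ₂²/r) / δ²
   = (1.960 + 1.036)² · (5.1² + 2.9²/0.5) / 1.2²
   = 8.9760 · (26.01 + 16.82) / 1.44
   = 8.9760 · 42.83 / 1.44
   = 266.97
Design effect: 1.7 × 266.97 = 453.86.
Round up → n₁ = 454; n₂ = r·n₁ = 0.5 × 454 = 227.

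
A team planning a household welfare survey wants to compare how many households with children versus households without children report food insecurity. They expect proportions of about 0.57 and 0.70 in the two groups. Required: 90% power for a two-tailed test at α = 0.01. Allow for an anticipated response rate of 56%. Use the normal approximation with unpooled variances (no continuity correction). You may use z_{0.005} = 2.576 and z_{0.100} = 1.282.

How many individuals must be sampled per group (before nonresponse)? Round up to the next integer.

n = (z_{α/2} + z_β)² · [p₁(1−p₁) + p₂(1−p₂)] / (p₁ − p₂)²
  = (2.576 + 1.282)² · (0.57·0.43 + 0.70·0.30) / (-0.13)²
  = (3.858)² · (0.2451 + 0.2100) / 0.0169
  = 14.8842 · 0.4551 / 0.0169
  = 400.82
Adjust for 56% response: 400.82 / 0.56 = 715.74.
Round up → n = 716 per group.

n = 716 per group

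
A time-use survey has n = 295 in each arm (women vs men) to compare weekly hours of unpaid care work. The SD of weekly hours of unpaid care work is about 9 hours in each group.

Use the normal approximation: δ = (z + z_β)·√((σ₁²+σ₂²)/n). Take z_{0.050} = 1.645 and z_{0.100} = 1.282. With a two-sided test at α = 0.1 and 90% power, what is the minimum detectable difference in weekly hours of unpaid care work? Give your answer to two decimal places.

δ = (z_{α/2} + z_β) · √((σ₁²+σ₂²)/n)
  = (1.645 + 1.282) · √(162/295)
  = 2.927 · √0.54915
  = 2.927 · 0.7410
  = 2.1690

Minimum detectable difference ≈ 2.17 hours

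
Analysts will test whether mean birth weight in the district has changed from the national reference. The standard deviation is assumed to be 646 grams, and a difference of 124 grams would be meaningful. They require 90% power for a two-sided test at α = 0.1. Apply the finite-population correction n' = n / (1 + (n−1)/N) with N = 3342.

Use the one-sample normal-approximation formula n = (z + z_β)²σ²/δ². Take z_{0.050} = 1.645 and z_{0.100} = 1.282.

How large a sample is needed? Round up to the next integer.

n = 218

n = (z_{α/2} + z_β)² · σ² / δ²
  = (1.645 + 1.282)² · 646² / 124²
  = 8.5673 · 417316 / 15376
  = 232.52
Finite-population correction (N = 3342): 232.52 / (1 + (232.52 − 1)/3342) = 217.46.
Round up → n = 218.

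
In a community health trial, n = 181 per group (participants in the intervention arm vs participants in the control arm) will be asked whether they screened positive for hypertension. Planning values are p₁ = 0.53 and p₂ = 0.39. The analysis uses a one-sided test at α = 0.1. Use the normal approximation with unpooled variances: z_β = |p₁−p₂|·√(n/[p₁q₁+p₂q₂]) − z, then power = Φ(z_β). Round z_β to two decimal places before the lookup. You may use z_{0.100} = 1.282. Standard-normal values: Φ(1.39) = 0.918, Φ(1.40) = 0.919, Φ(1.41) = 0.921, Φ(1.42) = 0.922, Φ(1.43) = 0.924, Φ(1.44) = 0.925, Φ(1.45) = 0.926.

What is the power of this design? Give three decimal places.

z_β = |p₁−p₂|·√(n/[p₁q₁+p₂q₂]) − z_α
    = 0.14 · √(181/0.4870) − 1.282
    = 0.14 · 19.2786 − 1.282
    = 2.6990 − 1.282 = 1.4170 → 1.42
Power = Φ(1.42) = 0.922.

Power ≈ 0.922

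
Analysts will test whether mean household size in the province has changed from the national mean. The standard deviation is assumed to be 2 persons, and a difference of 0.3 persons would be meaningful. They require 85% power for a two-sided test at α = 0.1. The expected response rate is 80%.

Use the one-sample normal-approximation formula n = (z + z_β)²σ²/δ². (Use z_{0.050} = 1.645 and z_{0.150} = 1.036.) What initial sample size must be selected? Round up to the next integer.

n = 400

n = (z_{α/2} + z_β)² · σ² / δ²
  = (1.645 + 1.036)² · 2² / 0.3²
  = 7.1878 · 4 / 0.09
  = 319.46
Adjust for 80% response: 319.46 / 0.80 = 399.32.
Round up → n = 400.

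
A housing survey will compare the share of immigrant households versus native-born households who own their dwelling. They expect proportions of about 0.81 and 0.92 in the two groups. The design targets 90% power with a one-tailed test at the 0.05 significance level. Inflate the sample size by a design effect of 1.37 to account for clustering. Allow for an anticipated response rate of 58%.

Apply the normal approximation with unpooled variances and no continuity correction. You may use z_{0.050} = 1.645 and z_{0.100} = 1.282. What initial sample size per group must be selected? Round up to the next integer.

n = (z_α + z_β)² · [p₁(1−p₁) + p₂(1−p₂)] / (p₁ − p₂)²
  = (1.645 + 1.282)² · (0.81·0.19 + 0.92·0.08) / (-0.11)²
  = (2.927)² · (0.1539 + 0.0736) / 0.0121
  = 8.5673 · 0.2275 / 0.0121
  = 161.08
Design effect: 1.37 × 161.08 = 220.68.
Adjust for 58% response: 220.68 / 0.58 = 380.48.
Round up → n = 381 per group.

n = 381 per group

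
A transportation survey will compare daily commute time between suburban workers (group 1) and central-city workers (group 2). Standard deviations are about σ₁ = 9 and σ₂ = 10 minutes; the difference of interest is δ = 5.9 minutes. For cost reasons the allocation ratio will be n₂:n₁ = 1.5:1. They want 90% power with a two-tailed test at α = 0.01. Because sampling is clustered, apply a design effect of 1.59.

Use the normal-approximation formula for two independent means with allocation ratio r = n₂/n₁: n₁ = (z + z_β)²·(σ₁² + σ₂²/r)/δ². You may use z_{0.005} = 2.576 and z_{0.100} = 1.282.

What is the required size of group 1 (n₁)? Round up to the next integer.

n₁ = 101

n₁ = (z_{α/2} + z_β)² · (σ₁² + σ₂²/r) / δ²
   = (2.576 + 1.282)² · (9² + 10²/1.5) / 5.9²
   = 14.8842 · (81 + 66.6667) / 34.81
   = 14.8842 · 147.6667 / 34.81
   = 63.14
Design effect: 1.59 × 63.14 = 100.39.
Round up → n₁ = 101; n₂ = r·n₁ = 1.5 × 101 = 152.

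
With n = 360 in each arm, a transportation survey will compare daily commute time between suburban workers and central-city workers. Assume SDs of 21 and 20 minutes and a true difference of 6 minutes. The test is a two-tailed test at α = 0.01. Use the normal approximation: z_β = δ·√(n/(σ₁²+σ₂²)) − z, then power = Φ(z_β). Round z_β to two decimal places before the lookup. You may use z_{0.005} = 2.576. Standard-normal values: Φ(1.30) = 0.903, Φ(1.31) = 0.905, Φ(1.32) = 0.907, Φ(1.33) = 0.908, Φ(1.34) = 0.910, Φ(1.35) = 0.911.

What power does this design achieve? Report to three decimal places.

Power ≈ 0.911

z_β = δ·√(n/(σ₁²+σ₂²)) − z_{α/2}
    = 6 · √(360/841) − 2.576
    = 6 · 0.65426 − 2.576
    = 3.9256 − 2.576 = 1.3496 → 1.35
Power = Φ(1.35) = 0.911.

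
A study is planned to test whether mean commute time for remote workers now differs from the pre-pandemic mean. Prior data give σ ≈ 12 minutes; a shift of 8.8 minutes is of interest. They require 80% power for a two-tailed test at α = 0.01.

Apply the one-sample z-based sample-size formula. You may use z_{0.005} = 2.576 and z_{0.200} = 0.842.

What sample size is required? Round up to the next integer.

n = (z_{α/2} + z_β)² · σ² / δ²
  = (2.576 + 0.842)² · 12² / 8.8²
  = 11.6827 · 144 / 77.44
  = 21.72
Round up → n = 22.

n = 22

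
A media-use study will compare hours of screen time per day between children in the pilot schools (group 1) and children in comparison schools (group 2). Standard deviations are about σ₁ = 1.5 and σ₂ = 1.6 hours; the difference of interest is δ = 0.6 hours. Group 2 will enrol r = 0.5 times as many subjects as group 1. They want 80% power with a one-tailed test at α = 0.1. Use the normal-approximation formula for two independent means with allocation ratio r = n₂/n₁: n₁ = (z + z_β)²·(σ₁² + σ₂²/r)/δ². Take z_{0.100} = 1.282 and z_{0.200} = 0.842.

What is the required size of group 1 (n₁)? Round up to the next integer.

n₁ = 93

n₁ = (z_α + z_β)² · (σ₁² + σ₂²/r) / δ²
   = (1.282 + 0.842)² · (1.5² + 1.6²/0.5) / 0.6²
   = 4.5114 · (2.25 + 5.12) / 0.36
   = 4.5114 · 7.37 / 0.36
   = 92.36
Round up → n₁ = 93; n₂ = r·n₁ = 0.5 × 93 = 47.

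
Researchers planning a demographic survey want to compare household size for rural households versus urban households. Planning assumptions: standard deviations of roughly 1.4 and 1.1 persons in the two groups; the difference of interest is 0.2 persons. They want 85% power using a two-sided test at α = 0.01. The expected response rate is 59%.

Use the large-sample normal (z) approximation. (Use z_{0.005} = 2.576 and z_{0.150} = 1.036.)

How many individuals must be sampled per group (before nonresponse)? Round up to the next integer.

n = 1753 per group

n = (z_{α/2} + z_β)² · (σ₁² + σ₂²) / δ²
  = (2.576 + 1.036)² · (1.4² + 1.1² = 3.17) / 0.2²
  = 13.0465 · 3.17 / 0.04
  = 1033.94
Adjust for 59% response: 1033.94 / 0.59 = 1752.44.
Round up → n = 1753 per group.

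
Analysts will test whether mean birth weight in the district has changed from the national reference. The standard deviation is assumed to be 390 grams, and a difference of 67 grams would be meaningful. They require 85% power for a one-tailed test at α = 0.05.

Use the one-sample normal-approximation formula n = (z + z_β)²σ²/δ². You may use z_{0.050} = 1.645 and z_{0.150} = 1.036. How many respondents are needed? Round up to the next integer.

n = 244

n = (z_α + z_β)² · σ² / δ²
  = (1.645 + 1.036)² · 390² / 67²
  = 7.1878 · 152100 / 4489
  = 243.54
Round up → n = 244.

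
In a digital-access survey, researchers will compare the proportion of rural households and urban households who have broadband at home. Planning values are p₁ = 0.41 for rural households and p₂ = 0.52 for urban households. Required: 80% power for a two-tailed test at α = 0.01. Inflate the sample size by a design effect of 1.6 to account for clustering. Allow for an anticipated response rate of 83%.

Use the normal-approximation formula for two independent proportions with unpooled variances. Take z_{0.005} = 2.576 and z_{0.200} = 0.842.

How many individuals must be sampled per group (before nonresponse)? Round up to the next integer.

n = (z_{α/2} + z_β)² · [p₁(1−p₁) + p₂(1−p₂)] / (p₁ − p₂)²
  = (2.576 + 0.842)² · (0.41·0.59 + 0.52·0.48) / (-0.11)²
  = (3.418)² · (0.2419 + 0.2496) / 0.0121
  = 11.6827 · 0.4915 / 0.0121
  = 474.55
Design effect: 1.6 × 474.55 = 759.28.
Adjust for 83% response: 759.28 / 0.83 = 914.80.
Round up → n = 915 per group.

n = 915 per group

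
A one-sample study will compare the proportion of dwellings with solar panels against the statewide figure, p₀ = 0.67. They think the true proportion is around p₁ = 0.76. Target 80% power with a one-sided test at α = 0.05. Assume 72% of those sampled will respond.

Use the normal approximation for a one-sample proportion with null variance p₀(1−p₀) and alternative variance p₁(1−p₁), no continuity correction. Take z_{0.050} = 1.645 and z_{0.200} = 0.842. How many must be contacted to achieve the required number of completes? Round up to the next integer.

n = 221

n = [z_α·√(p₀q₀) + z_β·√(p₁q₁)]² / (p₁ − p₀)²
  = [1.645·√(0.67·0.33) + 0.842·√(0.76·0.24)]² / (0.09)²
  = [1.645·0.4702 + 0.842·0.4271]² / 0.0081
  = [1.1331]² / 0.0081
  = 158.51
Adjust for 72% response: 158.51 / 0.72 = 220.15.
Round up → n = 221.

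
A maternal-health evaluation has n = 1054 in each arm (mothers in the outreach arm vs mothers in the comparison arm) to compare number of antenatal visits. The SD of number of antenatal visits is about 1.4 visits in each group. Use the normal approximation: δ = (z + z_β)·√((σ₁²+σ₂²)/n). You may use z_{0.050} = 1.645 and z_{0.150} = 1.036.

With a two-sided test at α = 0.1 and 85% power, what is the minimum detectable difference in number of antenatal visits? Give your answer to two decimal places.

δ = (z_{α/2} + z_β) · √((σ₁²+σ₂²)/n)
  = (1.645 + 1.036) · √(3.92/1054)
  = 2.681 · √0.00372
  = 2.681 · 0.0610
  = 0.1635

Minimum detectable difference ≈ 0.16 visits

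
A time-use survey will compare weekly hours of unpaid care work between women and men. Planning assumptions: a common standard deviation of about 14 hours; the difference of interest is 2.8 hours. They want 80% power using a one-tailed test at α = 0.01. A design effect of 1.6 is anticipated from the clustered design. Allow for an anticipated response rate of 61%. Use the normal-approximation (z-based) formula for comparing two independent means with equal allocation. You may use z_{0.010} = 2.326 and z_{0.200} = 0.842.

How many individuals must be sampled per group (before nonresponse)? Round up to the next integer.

n = 1317 per group

n = (z_α + z_β)² · (σ₁² + σ₂²) / δ²
  = (2.326 + 0.842)² · (2·14² = 392) / 2.8²
  = 10.0362 · 392 / 7.84
  = 501.81
Design effect: 1.6 × 501.81 = 802.90.
Adjust for 61% response: 802.90 / 0.61 = 1316.23.
Round up → n = 1317 per group.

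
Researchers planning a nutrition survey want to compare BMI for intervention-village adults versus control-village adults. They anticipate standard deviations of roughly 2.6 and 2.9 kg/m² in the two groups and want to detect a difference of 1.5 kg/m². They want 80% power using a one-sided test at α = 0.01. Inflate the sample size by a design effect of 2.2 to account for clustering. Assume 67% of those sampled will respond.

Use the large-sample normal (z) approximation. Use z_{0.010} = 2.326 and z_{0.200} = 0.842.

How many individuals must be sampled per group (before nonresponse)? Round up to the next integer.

n = (z_α + z_β)² · (σ₁² + σ₂²) / δ²
  = (2.326 + 0.842)² · (2.6² + 2.9² = 15.17) / 1.5²
  = 10.0362 · 15.17 / 2.25
  = 67.67
Design effect: 2.2 × 67.67 = 148.87.
Adjust for 67% response: 148.87 / 0.67 = 222.19.
Round up → n = 223 per group.

n = 223 per group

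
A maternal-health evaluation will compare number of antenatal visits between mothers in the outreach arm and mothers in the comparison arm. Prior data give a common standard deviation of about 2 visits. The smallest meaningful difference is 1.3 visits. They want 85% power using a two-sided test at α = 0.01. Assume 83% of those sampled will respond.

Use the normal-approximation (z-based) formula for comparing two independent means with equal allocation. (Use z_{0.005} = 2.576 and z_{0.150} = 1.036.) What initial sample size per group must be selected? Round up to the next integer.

n = (z_{α/2} + z_β)² · (σ₁² + σ₂²) / δ²
  = (2.576 + 1.036)² · (2·2² = 8) / 1.3²
  = 13.0465 · 8 / 1.69
  = 61.76
Adjust for 83% response: 61.76 / 0.83 = 74.41.
Round up → n = 75 per group.

n = 75 per group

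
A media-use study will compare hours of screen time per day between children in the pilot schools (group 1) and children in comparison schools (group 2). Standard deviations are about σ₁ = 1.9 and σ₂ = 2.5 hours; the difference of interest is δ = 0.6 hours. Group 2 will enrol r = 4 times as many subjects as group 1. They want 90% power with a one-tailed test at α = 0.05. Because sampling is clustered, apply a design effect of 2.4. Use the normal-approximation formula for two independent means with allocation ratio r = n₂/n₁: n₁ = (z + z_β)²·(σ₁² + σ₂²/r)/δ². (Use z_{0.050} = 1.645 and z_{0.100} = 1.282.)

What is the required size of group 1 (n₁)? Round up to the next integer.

n₁ = (z_α + z_β)² · (σ₁² + σ₂²/r) / δ²
   = (1.645 + 1.282)² · (1.9² + 2.5²/4) / 0.6²
   = 8.5673 · (3.61 + 1.5625) / 0.36
   = 8.5673 · 5.1725 / 0.36
   = 123.10
Design effect: 2.4 × 123.10 = 295.43.
Round up → n₁ = 296; n₂ = r·n₁ = 4 × 296 = 1184.

n₁ = 296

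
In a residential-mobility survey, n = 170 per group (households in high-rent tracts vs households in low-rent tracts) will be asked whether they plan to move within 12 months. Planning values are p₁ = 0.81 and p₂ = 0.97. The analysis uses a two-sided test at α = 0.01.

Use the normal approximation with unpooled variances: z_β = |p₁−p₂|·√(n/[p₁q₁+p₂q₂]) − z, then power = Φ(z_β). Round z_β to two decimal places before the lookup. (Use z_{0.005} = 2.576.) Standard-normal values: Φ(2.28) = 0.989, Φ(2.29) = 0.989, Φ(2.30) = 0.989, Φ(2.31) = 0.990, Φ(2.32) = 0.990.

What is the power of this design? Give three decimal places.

Power ≈ 0.989

z_β = |p₁−p₂|·√(n/[p₁q₁+p₂q₂]) − z_{α/2}
    = 0.16 · √(170/0.1830) − 2.576
    = 0.16 · 30.4789 − 2.576
    = 4.8766 − 2.576 = 2.3006 → 2.30
Power = Φ(2.30) = 0.989.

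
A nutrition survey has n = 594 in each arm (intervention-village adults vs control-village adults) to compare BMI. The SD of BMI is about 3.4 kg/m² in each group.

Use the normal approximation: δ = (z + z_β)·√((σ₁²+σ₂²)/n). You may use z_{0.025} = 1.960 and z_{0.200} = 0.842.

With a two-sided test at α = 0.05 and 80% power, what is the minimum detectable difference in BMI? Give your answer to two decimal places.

δ = (z_{α/2} + z_β) · √((σ₁²+σ₂²)/n)
  = (1.960 + 0.842) · √(23.12/594)
  = 2.802 · √0.03892
  = 2.802 · 0.1973
  = 0.5528

Minimum detectable difference ≈ 0.55 kg/m²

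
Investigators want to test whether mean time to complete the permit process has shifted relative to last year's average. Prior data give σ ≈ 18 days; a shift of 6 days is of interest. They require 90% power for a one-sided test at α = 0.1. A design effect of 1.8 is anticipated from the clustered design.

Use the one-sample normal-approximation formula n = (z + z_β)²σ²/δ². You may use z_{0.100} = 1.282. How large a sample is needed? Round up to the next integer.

n = (z_α + z_β)² · σ² / δ²
  = (1.282 + 1.282)² · 18² / 6²
  = 6.5741 · 324 / 36
  = 59.17
Design effect: 1.8 × 59.17 = 106.50.
Round up → n = 107.

n = 107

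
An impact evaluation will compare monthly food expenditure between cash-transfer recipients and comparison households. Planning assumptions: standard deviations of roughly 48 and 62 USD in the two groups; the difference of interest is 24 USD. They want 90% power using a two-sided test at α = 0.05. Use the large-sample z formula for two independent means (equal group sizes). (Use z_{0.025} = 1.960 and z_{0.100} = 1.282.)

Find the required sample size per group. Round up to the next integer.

n = (z_{α/2} + z_β)² · (σ₁² + σ₂²) / δ²
  = (1.960 + 1.282)² · (48² + 62² = 6148) / 24²
  = 10.5106 · 6148 / 576
  = 112.19
Round up → n = 113 per group.

n = 113 per group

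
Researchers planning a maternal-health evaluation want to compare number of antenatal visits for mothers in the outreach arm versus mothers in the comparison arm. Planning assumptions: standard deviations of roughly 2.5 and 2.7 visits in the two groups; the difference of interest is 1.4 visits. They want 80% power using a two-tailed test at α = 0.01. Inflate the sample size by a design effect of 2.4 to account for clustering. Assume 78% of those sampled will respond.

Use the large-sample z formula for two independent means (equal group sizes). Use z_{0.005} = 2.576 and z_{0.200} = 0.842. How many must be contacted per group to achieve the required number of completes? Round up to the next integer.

n = 249 per group

n = (z_{α/2} + z_β)² · (σ₁² + σ₂²) / δ²
  = (2.576 + 0.842)² · (2.5² + 2.7² = 13.54) / 1.4²
  = 11.6827 · 13.54 / 1.96
  = 80.71
Design effect: 2.4 × 80.71 = 193.69.
Adjust for 78% response: 193.69 / 0.78 = 248.33.
Round up → n = 249 per group.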